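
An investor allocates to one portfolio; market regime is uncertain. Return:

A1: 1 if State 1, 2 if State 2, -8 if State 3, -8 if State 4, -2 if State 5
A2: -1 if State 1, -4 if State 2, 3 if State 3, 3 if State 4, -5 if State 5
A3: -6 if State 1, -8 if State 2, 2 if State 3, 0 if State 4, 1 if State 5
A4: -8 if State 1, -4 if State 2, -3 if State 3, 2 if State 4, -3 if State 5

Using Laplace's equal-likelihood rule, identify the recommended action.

A2

Row averages: A1=-3, A2=-0.8, A3=-2.2, A4=-3.2
Highest average = -0.8 → A2.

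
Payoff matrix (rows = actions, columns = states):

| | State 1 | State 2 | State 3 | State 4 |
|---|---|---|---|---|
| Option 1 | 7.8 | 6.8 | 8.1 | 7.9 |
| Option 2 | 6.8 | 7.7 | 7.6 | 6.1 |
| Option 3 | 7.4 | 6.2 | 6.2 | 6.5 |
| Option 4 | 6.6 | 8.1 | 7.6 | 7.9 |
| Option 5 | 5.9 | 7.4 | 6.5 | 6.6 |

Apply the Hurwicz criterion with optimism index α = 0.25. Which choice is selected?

Option 1

Option 1: 0.25·8.1 + 0.75·6.8 = 7.125
Option 2: 0.25·7.7 + 0.75·6.1 = 6.5
Option 3: 0.25·7.4 + 0.75·6.2 = 6.5
Option 4: 0.25·8.1 + 0.75·6.6 = 6.975
Option 5: 0.25·7.4 + 0.75·5.9 = 6.275
Highest Hurwicz score = 7.125 → Option 1.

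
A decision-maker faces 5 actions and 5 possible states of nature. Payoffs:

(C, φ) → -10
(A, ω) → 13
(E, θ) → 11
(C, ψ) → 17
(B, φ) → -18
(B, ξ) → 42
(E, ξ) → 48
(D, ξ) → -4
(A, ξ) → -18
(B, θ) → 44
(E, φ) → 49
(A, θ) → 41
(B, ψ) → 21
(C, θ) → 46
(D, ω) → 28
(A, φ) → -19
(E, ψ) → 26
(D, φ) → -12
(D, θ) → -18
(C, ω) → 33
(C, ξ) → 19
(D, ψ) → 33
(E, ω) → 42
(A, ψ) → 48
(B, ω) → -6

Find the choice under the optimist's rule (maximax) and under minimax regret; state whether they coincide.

Row maxima: A=48, B=44, C=46, D=33, E=49
Best best-case = 49 → E.
Column bests: θ=46, φ=49, ψ=48, ω=42, ξ=48.
A regrets: 5, 68, 0, 29, 66 → max 68
B regrets: 2, 67, 27, 48, 6 → max 67
C regrets: 0, 59, 31, 9, 29 → max 59
D regrets: 64, 61, 15, 14, 52 → max 64
E regrets: 35, 0, 22, 0, 0 → max 35
Smallest max regret = 35 → E.

maximax → E; minimax regret → E (agree)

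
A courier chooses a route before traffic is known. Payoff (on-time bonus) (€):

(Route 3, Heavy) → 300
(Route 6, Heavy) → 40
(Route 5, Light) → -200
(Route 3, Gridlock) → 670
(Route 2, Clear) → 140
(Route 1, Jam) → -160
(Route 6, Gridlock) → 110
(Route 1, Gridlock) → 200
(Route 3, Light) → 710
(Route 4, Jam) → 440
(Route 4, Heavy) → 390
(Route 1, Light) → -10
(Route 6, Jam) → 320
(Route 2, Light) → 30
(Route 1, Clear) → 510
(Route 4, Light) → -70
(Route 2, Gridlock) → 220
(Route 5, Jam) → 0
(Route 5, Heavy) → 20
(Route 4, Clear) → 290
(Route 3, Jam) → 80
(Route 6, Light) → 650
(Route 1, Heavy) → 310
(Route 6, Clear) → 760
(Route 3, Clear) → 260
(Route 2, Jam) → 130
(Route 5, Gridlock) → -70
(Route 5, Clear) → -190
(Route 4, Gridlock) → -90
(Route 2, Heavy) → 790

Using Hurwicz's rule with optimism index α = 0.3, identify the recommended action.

Route 3

Route 1: 0.3·510 + 0.7·(-160) = 41
Route 2: 0.3·790 + 0.7·30 = 258
Route 3: 0.3·710 + 0.7·80 = 269
Route 4: 0.3·440 + 0.7·(-90) = 69
Route 5: 0.3·20 + 0.7·(-200) = -134
Route 6: 0.3·760 + 0.7·40 = 256
Highest Hurwicz score = 269 → Route 3.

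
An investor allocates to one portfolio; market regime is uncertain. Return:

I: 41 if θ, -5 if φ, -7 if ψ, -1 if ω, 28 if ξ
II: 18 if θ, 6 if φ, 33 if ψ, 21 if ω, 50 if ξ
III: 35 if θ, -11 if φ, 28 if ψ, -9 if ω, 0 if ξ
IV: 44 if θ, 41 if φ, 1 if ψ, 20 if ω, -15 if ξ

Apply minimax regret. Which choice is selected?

Column bests: θ=44, φ=41, ψ=33, ω=21, ξ=50.
I regrets: 3, 46, 40, 22, 22 → max 46
II regrets: 26, 35, 0, 0, 0 → max 35
III regrets: 9, 52, 5, 30, 50 → max 52
IV regrets: 0, 0, 32, 1, 65 → max 65
Smallest max regret = 35 → II.

II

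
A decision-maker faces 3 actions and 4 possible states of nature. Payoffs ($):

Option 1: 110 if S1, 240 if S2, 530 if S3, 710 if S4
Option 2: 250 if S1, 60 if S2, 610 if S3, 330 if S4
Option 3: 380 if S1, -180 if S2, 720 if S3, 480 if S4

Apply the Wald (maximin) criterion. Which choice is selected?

Option 1

Row minima: Option 1=110, Option 2=60, Option 3=-180
Best worst-case = 110 → Option 1.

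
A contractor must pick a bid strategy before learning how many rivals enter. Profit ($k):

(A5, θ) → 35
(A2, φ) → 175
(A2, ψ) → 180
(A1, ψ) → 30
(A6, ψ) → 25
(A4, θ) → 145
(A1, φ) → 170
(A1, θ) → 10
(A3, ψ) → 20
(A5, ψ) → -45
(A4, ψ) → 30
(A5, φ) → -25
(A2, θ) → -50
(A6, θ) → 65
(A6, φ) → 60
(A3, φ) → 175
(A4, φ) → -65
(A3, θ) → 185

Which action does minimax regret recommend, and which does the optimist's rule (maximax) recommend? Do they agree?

minimax regret → A6; maximax → A3 (disagree)

Column bests: θ=185, φ=175, ψ=180.
A1 regrets: 175, 5, 150 → max 175
A2 regrets: 235, 0, 0 → max 235
A3 regrets: 0, 0, 160 → max 160
A4 regrets: 40, 240, 150 → max 240
A5 regrets: 150, 200, 225 → max 225
A6 regrets: 120, 115, 155 → max 155
Smallest max regret = 155 → A6.
Row maxima: A1=170, A2=180, A3=185, A4=145, A5=35, A6=65
Best best-case = 185 → A3.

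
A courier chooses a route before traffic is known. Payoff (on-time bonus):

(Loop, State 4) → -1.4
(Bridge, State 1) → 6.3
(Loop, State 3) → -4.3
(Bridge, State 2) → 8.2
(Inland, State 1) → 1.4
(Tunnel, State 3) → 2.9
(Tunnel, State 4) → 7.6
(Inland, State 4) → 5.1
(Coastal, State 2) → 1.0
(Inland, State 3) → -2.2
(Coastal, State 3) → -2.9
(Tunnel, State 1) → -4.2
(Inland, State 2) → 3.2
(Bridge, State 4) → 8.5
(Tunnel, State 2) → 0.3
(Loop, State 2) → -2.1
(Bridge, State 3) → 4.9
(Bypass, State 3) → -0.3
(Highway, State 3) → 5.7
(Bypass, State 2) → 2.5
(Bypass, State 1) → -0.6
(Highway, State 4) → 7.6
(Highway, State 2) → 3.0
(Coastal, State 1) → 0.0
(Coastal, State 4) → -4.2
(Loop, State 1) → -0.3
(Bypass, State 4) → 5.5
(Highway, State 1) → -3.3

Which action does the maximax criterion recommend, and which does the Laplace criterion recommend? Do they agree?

Row maxima: Highway=7.6, Tunnel=7.6, Bypass=5.5, Inland=5.1, Bridge=8.5, Loop=-0.3, Coastal=1.0
Best best-case = 8.5 → Bridge.
Row averages: Highway=3.25, Tunnel=1.65, Bypass=1.775, Inland=1.875, Bridge=6.975, Loop=-2.025, Coastal=-1.525
Highest average = 6.975 → Bridge.

maximax → Bridge; laplace → Bridge (agree)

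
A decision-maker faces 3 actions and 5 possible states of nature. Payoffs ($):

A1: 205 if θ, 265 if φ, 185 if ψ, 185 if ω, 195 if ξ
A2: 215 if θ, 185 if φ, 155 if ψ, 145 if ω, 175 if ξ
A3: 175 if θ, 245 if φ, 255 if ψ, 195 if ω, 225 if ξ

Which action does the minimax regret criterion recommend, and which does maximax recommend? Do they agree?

minimax regret → A3; maximax → A1 (disagree)

Column bests: θ=215, φ=265, ψ=255, ω=195, ξ=225.
A1 regrets: 10, 0, 70, 10, 30 → max 70
A2 regrets: 0, 80, 100, 50, 50 → max 100
A3 regrets: 40, 20, 0, 0, 0 → max 40
Smallest max regret = 40 → A3.
Row maxima: A1=265, A2=215, A3=255
Best best-case = 265 → A1.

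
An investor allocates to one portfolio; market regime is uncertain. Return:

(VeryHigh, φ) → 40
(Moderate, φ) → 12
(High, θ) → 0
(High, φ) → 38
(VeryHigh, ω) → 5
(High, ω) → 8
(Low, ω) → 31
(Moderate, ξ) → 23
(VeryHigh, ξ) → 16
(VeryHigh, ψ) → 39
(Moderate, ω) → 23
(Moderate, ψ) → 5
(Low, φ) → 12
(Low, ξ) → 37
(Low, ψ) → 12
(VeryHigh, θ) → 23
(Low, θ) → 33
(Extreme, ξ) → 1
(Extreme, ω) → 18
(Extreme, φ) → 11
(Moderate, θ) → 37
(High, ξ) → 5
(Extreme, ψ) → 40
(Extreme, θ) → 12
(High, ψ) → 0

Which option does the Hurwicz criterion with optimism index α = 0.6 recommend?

Low

Low: 0.6·37 + 0.4·12 = 27
Moderate: 0.6·37 + 0.4·5 = 24.2
High: 0.6·38 + 0.4·0 = 22.8
VeryHigh: 0.6·40 + 0.4·5 = 26
Extreme: 0.6·40 + 0.4·1 = 24.4
Highest Hurwicz score = 27 → Low.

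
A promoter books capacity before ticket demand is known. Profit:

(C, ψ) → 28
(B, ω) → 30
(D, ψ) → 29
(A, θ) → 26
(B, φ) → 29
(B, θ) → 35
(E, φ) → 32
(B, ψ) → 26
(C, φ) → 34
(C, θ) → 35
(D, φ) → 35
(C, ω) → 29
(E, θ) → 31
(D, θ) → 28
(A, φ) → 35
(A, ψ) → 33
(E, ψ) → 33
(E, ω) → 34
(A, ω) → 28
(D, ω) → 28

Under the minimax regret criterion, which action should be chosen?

E

Column bests: θ=35, φ=35, ψ=33, ω=34.
A regrets: 9, 0, 0, 6 → max 9
B regrets: 0, 6, 7, 4 → max 7
C regrets: 0, 1, 5, 5 → max 5
D regrets: 7, 0, 4, 6 → max 7
E regrets: 4, 3, 0, 0 → max 4
Smallest max regret = 4 → E.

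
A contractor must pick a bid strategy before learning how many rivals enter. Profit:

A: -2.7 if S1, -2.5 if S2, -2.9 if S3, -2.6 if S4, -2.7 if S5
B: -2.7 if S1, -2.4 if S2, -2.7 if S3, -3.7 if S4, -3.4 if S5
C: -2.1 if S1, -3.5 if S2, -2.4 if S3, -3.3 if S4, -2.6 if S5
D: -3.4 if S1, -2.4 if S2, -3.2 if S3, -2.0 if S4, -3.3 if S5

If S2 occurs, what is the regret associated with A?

Best payoff under S2 is -2.4.
Regret = -2.4 − (-2.5) = 0.1.

0.1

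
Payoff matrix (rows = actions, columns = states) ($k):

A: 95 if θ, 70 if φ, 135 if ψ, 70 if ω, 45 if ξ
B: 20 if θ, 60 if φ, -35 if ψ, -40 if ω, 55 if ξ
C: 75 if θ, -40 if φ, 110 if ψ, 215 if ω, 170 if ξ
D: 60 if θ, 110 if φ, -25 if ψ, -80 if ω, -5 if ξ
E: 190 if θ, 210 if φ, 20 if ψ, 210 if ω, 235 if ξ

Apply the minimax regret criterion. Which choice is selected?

E

Column bests: θ=190, φ=210, ψ=135, ω=215, ξ=235.
A regrets: 95, 140, 0, 145, 190 → max 190
B regrets: 170, 150, 170, 255, 180 → max 255
C regrets: 115, 250, 25, 0, 65 → max 250
D regrets: 130, 100, 160, 295, 240 → max 295
E regrets: 0, 0, 115, 5, 0 → max 115
Smallest max regret = 115 → E.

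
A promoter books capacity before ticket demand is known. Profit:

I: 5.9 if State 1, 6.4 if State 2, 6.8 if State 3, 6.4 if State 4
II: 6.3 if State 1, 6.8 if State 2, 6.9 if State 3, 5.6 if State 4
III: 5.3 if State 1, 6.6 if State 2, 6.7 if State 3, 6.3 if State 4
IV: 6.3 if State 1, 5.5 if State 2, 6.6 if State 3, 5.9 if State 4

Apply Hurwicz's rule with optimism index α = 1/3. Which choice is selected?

I

I: 1/3·6.8 + 2/3·5.9 = 6.2
II: 1/3·6.9 + 2/3·5.6 = 181/30
III: 1/3·6.7 + 2/3·5.3 = 173/30
IV: 1/3·6.6 + 2/3·5.5 = 88/15
Highest Hurwicz score = 6.2 → I.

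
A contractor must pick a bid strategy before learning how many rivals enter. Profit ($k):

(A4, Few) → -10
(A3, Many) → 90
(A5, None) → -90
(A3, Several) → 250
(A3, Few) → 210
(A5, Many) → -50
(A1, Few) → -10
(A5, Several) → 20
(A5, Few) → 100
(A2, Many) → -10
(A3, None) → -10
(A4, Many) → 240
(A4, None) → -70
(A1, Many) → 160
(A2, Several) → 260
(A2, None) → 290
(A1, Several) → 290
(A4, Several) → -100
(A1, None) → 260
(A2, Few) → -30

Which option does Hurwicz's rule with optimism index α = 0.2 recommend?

A1: 0.2·290 + 0.8·(-10) = 50
A2: 0.2·290 + 0.8·(-30) = 34
A3: 0.2·250 + 0.8·(-10) = 42
A4: 0.2·240 + 0.8·(-100) = -32
A5: 0.2·100 + 0.8·(-90) = -52
Highest Hurwicz score = 50 → A1.

A1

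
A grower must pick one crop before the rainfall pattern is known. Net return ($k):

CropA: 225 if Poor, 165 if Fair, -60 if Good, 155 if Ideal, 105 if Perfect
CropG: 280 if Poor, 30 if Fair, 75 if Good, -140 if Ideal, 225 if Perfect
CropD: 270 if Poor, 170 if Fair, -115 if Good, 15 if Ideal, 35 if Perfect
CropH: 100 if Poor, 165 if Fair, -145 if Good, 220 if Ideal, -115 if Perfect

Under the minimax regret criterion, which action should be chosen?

CropA

Column bests: Poor=280, Fair=170, Good=75, Ideal=220, Perfect=225.
CropA regrets: 55, 5, 135, 65, 120 → max 135
CropG regrets: 0, 140, 0, 360, 0 → max 360
CropD regrets: 10, 0, 190, 205, 190 → max 205
CropH regrets: 180, 5, 220, 0, 340 → max 340
Smallest max regret = 135 → CropA.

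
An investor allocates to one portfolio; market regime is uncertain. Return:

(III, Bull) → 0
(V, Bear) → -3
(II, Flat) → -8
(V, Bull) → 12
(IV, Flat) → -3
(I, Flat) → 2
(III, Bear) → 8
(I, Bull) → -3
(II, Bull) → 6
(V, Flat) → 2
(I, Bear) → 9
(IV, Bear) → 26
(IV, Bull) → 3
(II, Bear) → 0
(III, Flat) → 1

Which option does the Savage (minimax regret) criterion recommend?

IV

Column bests: Bear=26, Flat=2, Bull=12.
I regrets: 17, 0, 15 → max 17
II regrets: 26, 10, 6 → max 26
III regrets: 18, 1, 12 → max 18
IV regrets: 0, 5, 9 → max 9
V regrets: 29, 0, 0 → max 29
Smallest max regret = 9 → IV.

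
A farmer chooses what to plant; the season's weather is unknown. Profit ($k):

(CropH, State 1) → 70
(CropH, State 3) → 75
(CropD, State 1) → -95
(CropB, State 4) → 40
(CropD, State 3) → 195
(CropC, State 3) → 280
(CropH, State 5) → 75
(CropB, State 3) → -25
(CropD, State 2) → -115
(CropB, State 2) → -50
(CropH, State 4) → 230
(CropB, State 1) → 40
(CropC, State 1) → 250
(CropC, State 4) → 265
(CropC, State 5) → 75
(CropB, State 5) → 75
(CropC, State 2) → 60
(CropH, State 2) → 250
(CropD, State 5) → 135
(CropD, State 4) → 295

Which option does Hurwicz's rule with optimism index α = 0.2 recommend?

CropC: 0.2·280 + 0.8·60 = 104
CropD: 0.2·295 + 0.8·(-115) = -33
CropH: 0.2·250 + 0.8·70 = 106
CropB: 0.2·75 + 0.8·(-50) = -25
Highest Hurwicz score = 106 → CropH.

CropH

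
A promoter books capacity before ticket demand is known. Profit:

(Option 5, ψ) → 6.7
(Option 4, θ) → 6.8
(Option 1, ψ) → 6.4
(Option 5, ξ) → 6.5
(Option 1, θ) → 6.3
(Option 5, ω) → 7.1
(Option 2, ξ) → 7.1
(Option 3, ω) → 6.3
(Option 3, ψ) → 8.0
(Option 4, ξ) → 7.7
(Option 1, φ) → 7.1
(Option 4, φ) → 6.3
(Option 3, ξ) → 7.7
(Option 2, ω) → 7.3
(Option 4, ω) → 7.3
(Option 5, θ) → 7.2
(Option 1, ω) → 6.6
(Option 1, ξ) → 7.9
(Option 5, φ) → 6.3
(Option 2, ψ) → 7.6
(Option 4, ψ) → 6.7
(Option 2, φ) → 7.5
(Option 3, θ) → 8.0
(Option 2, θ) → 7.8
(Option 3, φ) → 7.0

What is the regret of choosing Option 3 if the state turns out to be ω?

1.0

Best payoff under ω is 7.3.
Regret = 7.3 − 6.3 = 1.0.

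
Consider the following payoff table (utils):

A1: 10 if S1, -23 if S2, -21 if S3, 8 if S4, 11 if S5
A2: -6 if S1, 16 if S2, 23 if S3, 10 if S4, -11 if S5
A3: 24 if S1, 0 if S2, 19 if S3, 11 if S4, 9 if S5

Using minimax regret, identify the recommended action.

Column bests: S1=24, S2=16, S3=23, S4=11, S5=11.
A1 regrets: 14, 39, 44, 3, 0 → max 44
A2 regrets: 30, 0, 0, 1, 22 → max 30
A3 regrets: 0, 16, 4, 0, 2 → max 16
Smallest max regret = 16 → A3.

A3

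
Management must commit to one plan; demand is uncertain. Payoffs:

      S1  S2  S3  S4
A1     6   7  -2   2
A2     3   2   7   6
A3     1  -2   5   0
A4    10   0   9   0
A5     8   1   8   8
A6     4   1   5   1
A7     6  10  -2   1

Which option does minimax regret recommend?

A2

Column bests: S1=10, S2=10, S3=9, S4=8.
A1 regrets: 4, 3, 11, 6 → max 11
A2 regrets: 7, 8, 2, 2 → max 8
A3 regrets: 9, 12, 4, 8 → max 12
A4 regrets: 0, 10, 0, 8 → max 10
A5 regrets: 2, 9, 1, 0 → max 9
A6 regrets: 6, 9, 4, 7 → max 9
A7 regrets: 4, 0, 11, 7 → max 11
Smallest max regret = 8 → A2.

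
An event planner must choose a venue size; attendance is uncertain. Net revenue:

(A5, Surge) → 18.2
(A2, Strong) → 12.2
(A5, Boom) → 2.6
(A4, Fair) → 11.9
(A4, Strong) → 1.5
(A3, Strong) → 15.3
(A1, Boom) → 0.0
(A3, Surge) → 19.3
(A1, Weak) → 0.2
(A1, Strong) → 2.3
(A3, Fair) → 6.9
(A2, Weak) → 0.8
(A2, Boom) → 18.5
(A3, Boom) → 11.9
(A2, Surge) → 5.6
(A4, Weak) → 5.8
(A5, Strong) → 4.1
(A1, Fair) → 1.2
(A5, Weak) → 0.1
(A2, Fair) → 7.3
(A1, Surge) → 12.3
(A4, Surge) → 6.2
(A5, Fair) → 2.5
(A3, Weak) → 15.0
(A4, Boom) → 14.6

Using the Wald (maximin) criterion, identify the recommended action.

Row minima: A1=0.0, A2=0.8, A3=6.9, A4=1.5, A5=0.1
Best worst-case = 6.9 → A3.

A3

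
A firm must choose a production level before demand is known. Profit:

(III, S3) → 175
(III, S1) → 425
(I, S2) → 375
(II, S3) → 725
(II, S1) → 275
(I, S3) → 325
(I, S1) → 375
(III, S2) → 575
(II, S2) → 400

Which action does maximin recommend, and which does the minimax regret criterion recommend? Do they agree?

maximin → I; minimax regret → II (disagree)

Row minima: I=325, II=275, III=175
Best worst-case = 325 → I.
Column bests: S1=425, S2=575, S3=725.
I regrets: 50, 200, 400 → max 400
II regrets: 150, 175, 0 → max 175
III regrets: 0, 0, 550 → max 550
Smallest max regret = 175 → II.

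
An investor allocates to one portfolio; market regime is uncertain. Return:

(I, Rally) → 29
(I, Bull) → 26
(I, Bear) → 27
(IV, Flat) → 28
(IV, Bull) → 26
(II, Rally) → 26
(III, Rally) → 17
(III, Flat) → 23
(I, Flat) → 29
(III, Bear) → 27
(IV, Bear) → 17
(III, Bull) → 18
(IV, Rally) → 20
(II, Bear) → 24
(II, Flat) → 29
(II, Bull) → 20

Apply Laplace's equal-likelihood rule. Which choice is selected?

I

Row averages: I=27.75, II=24.75, III=21.25, IV=22.75
Highest average = 27.75 → I.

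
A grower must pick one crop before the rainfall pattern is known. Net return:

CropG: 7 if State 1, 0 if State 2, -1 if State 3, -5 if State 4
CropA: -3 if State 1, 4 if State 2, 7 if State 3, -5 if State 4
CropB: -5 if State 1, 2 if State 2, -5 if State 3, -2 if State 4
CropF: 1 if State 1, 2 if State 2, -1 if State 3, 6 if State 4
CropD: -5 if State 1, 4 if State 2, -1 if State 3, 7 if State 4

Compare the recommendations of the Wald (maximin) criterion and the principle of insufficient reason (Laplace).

maximin → CropF; laplace → CropF (agree)

Row minima: CropG=-5, CropA=-5, CropB=-5, CropF=-1, CropD=-5
Best worst-case = -1 → CropF.
Row averages: CropG=0.25, CropA=0.75, CropB=-2.5, CropF=2, CropD=1.25
Highest average = 2 → CropF.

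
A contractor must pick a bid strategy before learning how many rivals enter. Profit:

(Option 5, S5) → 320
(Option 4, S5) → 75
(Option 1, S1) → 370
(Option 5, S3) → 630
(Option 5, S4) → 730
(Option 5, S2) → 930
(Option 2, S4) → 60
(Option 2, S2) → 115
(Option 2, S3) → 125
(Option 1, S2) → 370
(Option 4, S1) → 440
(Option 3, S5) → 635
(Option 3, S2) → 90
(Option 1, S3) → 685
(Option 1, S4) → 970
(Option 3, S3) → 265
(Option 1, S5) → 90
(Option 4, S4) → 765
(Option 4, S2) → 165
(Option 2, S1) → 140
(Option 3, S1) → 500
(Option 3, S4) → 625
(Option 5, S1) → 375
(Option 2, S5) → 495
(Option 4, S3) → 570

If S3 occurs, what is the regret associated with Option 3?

Best payoff under S3 is 685.
Regret = 685 − 265 = 420.

420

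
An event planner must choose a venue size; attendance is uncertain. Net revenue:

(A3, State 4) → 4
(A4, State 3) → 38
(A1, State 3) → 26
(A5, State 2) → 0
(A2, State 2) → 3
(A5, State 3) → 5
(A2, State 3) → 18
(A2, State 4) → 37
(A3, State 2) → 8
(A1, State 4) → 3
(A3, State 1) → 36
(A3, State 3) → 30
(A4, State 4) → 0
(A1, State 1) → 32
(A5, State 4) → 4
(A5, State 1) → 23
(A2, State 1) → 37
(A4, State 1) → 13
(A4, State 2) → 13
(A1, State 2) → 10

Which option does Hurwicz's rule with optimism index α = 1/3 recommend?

A1: 1/3·32 + 2/3·3 = 38/3
A2: 1/3·37 + 2/3·3 = 43/3
A3: 1/3·36 + 2/3·4 = 44/3
A4: 1/3·38 + 2/3·0 = 38/3
A5: 1/3·23 + 2/3·0 = 23/3
Highest Hurwicz score = 44/3 → A3.

A3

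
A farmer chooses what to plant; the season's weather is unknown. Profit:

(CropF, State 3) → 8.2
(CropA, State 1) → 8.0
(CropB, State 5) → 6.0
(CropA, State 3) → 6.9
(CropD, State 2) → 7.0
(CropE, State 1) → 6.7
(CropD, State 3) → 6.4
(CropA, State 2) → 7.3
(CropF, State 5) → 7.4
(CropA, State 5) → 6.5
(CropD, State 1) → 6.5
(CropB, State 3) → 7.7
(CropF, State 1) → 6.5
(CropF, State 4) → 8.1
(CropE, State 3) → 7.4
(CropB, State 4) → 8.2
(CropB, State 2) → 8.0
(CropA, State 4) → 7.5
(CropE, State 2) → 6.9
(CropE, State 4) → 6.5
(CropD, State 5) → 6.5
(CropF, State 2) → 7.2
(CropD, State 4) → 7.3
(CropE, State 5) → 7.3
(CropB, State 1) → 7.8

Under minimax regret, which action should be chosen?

Column bests: State 1=8.0, State 2=8.0, State 3=8.2, State 4=8.2, State 5=7.4.
CropF regrets: 1.5, 0.8, 0.0, 0.1, 0.0 → max 1.5
CropB regrets: 0.2, 0.0, 0.5, 0.0, 1.4 → max 1.4
CropE regrets: 1.3, 1.1, 0.8, 1.7, 0.1 → max 1.7
CropD regrets: 1.5, 1.0, 1.8, 0.9, 0.9 → max 1.8
CropA regrets: 0.0, 0.7, 1.3, 0.7, 0.9 → max 1.3
Smallest max regret = 1.3 → CropA.

CropA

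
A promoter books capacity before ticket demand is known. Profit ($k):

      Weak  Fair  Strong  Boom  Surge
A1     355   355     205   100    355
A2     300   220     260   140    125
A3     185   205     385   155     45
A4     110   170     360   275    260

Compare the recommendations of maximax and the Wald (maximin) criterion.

Row maxima: A1=355, A2=300, A3=385, A4=360
Best best-case = 385 → A3.
Row minima: A1=100, A2=125, A3=45, A4=110
Best worst-case = 125 → A2.

maximax → A3; maximin → A2 (disagree)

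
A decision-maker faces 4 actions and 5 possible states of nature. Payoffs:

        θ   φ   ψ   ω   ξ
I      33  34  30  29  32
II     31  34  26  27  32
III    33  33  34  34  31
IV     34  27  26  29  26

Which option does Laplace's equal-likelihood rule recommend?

Row averages: I=31.6, II=30, III=33, IV=28.4
Highest average = 33 → III.

III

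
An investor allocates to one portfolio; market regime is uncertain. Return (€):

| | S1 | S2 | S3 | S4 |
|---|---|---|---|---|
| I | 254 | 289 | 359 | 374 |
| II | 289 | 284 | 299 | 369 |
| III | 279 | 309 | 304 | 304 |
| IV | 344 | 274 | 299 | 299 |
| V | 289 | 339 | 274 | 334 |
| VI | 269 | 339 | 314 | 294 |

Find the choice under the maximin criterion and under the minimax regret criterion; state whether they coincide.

maximin → II; minimax regret → II (agree)

Row minima: I=254, II=284, III=279, IV=274, V=274, VI=269
Best worst-case = 284 → II.
Column bests: S1=344, S2=339, S3=359, S4=374.
I regrets: 90, 50, 0, 0 → max 90
II regrets: 55, 55, 60, 5 → max 60
III regrets: 65, 30, 55, 70 → max 70
IV regrets: 0, 65, 60, 75 → max 75
V regrets: 55, 0, 85, 40 → max 85
VI regrets: 75, 0, 45, 80 → max 80
Smallest max regret = 60 → II.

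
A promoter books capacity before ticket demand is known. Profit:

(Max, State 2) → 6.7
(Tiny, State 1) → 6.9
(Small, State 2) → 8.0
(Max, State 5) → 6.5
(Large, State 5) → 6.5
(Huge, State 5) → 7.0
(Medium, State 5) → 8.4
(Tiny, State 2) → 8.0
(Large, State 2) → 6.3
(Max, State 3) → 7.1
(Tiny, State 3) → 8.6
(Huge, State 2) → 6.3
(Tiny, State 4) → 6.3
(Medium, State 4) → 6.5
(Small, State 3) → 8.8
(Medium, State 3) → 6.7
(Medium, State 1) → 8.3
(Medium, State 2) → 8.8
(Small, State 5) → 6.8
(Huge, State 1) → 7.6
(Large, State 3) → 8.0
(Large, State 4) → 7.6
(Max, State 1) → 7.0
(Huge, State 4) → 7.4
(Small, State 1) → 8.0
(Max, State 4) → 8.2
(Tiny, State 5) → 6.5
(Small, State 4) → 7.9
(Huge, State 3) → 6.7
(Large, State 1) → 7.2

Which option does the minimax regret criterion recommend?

Column bests: State 1=8.3, State 2=8.8, State 3=8.8, State 4=8.2, State 5=8.4.
Tiny regrets: 1.4, 0.8, 0.2, 1.9, 1.9 → max 1.9
Small regrets: 0.3, 0.8, 0.0, 0.3, 1.6 → max 1.6
Medium regrets: 0.0, 0.0, 2.1, 1.7, 0.0 → max 2.1
Large regrets: 1.1, 2.5, 0.8, 0.6, 1.9 → max 2.5
Huge regrets: 0.7, 2.5, 2.1, 0.8, 1.4 → max 2.5
Max regrets: 1.3, 2.1, 1.7, 0.0, 1.9 → max 2.1
Smallest max regret = 1.6 → Small.

Small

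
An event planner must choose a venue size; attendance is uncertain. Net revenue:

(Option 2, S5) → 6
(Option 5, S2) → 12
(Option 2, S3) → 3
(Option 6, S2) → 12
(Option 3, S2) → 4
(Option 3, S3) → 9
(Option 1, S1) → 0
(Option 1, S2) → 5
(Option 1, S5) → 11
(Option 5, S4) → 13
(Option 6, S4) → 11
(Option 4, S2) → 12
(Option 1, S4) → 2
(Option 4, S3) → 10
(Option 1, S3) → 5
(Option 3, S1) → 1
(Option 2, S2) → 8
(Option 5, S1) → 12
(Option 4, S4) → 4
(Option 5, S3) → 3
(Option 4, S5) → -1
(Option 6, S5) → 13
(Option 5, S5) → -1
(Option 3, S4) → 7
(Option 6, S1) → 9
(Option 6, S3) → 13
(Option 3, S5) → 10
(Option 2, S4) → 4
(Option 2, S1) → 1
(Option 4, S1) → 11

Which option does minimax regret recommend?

Option 6

Column bests: S1=12, S2=12, S3=13, S4=13, S5=13.
Option 1 regrets: 12, 7, 8, 11, 2 → max 12
Option 2 regrets: 11, 4, 10, 9, 7 → max 11
Option 3 regrets: 11, 8, 4, 6, 3 → max 11
Option 4 regrets: 1, 0, 3, 9, 14 → max 14
Option 5 regrets: 0, 0, 10, 0, 14 → max 14
Option 6 regrets: 3, 0, 0, 2, 0 → max 3
Smallest max regret = 3 → Option 6.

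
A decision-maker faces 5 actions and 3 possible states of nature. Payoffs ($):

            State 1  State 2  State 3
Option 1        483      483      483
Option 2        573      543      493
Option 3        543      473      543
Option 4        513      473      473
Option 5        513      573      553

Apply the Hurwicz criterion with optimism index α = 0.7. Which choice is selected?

Option 1: 0.7·483 + 0.3·483 = 483
Option 2: 0.7·573 + 0.3·493 = 549
Option 3: 0.7·543 + 0.3·473 = 522
Option 4: 0.7·513 + 0.3·473 = 501
Option 5: 0.7·573 + 0.3·513 = 555
Highest Hurwicz score = 555 → Option 5.

Option 5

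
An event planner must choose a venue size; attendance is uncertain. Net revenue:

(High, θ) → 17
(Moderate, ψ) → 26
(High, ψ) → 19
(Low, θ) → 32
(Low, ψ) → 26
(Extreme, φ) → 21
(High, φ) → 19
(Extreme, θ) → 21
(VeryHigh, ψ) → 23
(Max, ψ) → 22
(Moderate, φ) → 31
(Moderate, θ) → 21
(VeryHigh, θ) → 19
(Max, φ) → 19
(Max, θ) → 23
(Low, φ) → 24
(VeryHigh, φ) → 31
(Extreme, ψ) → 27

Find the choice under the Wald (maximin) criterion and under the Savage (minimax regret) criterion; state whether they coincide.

Row minima: Low=24, Moderate=21, High=17, VeryHigh=19, Extreme=21, Max=19
Best worst-case = 24 → Low.
Column bests: θ=32, φ=31, ψ=27.
Low regrets: 0, 7, 1 → max 7
Moderate regrets: 11, 0, 1 → max 11
High regrets: 15, 12, 8 → max 15
VeryHigh regrets: 13, 0, 4 → max 13
Extreme regrets: 11, 10, 0 → max 11
Max regrets: 9, 12, 5 → max 12
Smallest max regret = 7 → Low.

maximin → Low; minimax regret → Low (agree)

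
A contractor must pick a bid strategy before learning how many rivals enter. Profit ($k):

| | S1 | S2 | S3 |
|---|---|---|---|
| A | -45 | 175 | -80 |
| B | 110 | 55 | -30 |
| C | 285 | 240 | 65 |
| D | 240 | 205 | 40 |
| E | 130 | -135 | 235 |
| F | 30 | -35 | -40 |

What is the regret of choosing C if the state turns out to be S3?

170

Best payoff under S3 is 235.
Regret = 235 − 65 = 170.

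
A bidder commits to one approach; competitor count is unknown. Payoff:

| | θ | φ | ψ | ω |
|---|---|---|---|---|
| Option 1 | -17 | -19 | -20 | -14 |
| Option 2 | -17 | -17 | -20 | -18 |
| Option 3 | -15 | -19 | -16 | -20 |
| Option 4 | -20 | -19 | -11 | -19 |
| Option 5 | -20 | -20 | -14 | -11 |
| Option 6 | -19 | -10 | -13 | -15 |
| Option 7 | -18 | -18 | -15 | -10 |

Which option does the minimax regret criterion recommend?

Option 6

Column bests: θ=-15, φ=-10, ψ=-11, ω=-10.
Option 1 regrets: 2, 9, 9, 4 → max 9
Option 2 regrets: 2, 7, 9, 8 → max 9
Option 3 regrets: 0, 9, 5, 10 → max 10
Option 4 regrets: 5, 9, 0, 9 → max 9
Option 5 regrets: 5, 10, 3, 1 → max 10
Option 6 regrets: 4, 0, 2, 5 → max 5
Option 7 regrets: 3, 8, 4, 0 → max 8
Smallest max regret = 5 → Option 6.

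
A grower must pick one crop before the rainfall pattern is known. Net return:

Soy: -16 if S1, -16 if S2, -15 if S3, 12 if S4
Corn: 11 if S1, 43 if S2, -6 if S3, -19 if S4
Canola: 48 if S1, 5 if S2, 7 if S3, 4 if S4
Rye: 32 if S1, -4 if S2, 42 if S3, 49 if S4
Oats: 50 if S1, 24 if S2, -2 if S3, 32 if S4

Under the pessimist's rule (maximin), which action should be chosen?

Row minima: Soy=-16, Corn=-19, Canola=4, Rye=-4, Oats=-2
Best worst-case = 4 → Canola.

Canola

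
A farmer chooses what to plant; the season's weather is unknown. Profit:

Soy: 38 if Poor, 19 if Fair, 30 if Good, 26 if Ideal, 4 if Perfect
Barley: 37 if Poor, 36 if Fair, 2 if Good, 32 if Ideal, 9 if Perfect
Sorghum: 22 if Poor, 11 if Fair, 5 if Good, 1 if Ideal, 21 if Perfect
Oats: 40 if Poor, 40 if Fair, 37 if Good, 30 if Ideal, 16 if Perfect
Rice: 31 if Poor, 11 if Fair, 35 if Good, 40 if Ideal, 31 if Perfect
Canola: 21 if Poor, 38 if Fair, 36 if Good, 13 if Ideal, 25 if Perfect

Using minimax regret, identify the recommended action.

Oats

Column bests: Poor=40, Fair=40, Good=37, Ideal=40, Perfect=31.
Soy regrets: 2, 21, 7, 14, 27 → max 27
Barley regrets: 3, 4, 35, 8, 22 → max 35
Sorghum regrets: 18, 29, 32, 39, 10 → max 39
Oats regrets: 0, 0, 0, 10, 15 → max 15
Rice regrets: 9, 29, 2, 0, 0 → max 29
Canola regrets: 19, 2, 1, 27, 6 → max 27
Smallest max regret = 15 → Oats.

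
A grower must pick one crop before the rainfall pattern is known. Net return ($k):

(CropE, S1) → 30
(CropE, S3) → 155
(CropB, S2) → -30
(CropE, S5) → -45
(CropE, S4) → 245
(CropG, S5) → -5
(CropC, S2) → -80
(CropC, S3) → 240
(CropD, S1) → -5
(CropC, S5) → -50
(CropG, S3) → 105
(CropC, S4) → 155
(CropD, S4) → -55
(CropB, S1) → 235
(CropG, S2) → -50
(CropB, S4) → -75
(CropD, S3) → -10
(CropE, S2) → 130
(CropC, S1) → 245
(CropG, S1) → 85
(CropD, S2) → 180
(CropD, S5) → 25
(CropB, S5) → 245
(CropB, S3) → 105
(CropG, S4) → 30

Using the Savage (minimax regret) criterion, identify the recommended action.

CropG

Column bests: S1=245, S2=180, S3=240, S4=245, S5=245.
CropE regrets: 215, 50, 85, 0, 290 → max 290
CropC regrets: 0, 260, 0, 90, 295 → max 295
CropD regrets: 250, 0, 250, 300, 220 → max 300
CropB regrets: 10, 210, 135, 320, 0 → max 320
CropG regrets: 160, 230, 135, 215, 250 → max 250
Smallest max regret = 250 → CropG.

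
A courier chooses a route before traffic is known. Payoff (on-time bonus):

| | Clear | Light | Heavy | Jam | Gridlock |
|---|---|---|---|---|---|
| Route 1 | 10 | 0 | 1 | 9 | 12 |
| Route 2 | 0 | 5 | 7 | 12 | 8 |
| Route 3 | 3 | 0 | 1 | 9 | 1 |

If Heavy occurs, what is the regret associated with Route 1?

6

Best payoff under Heavy is 7.
Regret = 7 − 1 = 6.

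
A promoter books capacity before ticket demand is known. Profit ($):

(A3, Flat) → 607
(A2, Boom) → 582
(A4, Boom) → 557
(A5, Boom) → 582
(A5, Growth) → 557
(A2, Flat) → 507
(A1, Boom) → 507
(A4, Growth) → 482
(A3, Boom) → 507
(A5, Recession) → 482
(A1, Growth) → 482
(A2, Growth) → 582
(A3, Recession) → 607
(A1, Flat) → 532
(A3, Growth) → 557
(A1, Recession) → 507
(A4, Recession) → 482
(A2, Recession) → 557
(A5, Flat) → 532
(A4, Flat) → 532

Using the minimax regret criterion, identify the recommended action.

Column bests: Recession=607, Flat=607, Growth=582, Boom=582.
A1 regrets: 100, 75, 100, 75 → max 100
A2 regrets: 50, 100, 0, 0 → max 100
A3 regrets: 0, 0, 25, 75 → max 75
A4 regrets: 125, 75, 100, 25 → max 125
A5 regrets: 125, 75, 25, 0 → max 125
Smallest max regret = 75 → A3.

A3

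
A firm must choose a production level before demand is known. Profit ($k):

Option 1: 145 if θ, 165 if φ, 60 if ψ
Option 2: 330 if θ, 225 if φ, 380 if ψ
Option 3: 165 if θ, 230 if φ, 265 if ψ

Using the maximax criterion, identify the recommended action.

Option 2

Row maxima: Option 1=165, Option 2=380, Option 3=265
Best best-case = 380 → Option 2.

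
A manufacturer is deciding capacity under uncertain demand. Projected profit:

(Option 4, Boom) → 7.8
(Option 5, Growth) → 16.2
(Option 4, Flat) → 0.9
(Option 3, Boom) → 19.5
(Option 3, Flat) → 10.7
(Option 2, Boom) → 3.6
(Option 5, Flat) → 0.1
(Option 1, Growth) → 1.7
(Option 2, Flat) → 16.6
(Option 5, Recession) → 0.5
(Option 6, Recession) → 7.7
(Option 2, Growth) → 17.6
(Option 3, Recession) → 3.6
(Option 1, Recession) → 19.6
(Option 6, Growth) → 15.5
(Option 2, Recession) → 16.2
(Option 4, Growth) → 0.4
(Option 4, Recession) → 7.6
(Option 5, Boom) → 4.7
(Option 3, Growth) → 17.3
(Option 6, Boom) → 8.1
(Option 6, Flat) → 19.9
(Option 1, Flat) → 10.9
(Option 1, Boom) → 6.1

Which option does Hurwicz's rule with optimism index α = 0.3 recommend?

Option 6

Option 1: 0.3·19.6 + 0.7·1.7 = 7.07
Option 2: 0.3·17.6 + 0.7·3.6 = 7.8
Option 3: 0.3·19.5 + 0.7·3.6 = 8.37
Option 4: 0.3·7.8 + 0.7·0.4 = 2.62
Option 5: 0.3·16.2 + 0.7·0.1 = 4.93
Option 6: 0.3·19.9 + 0.7·7.7 = 11.36
Highest Hurwicz score = 11.36 → Option 6.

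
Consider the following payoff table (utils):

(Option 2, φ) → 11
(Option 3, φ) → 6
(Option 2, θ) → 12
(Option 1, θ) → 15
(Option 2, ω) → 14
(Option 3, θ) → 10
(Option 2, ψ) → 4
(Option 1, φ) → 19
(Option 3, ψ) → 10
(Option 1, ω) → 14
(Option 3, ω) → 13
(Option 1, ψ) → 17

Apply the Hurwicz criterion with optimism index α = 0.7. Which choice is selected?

Option 1: 0.7·19 + 0.3·14 = 17.5
Option 2: 0.7·14 + 0.3·4 = 11
Option 3: 0.7·13 + 0.3·6 = 10.9
Highest Hurwicz score = 17.5 → Option 1.

Option 1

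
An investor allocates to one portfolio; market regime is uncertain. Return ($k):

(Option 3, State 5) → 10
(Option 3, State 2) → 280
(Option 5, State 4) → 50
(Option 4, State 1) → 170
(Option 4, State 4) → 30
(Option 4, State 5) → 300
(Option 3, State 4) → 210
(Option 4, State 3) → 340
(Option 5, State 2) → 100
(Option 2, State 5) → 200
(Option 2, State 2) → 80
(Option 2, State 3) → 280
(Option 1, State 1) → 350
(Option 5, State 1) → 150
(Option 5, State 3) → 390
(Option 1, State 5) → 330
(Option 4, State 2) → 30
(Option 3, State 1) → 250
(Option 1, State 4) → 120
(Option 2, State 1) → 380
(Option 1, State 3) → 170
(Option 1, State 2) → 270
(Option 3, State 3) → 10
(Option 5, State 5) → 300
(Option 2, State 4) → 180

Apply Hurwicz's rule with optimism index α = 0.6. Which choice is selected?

Option 2

Option 1: 0.6·350 + 0.4·120 = 258
Option 2: 0.6·380 + 0.4·80 = 260
Option 3: 0.6·280 + 0.4·10 = 172
Option 4: 0.6·340 + 0.4·30 = 216
Option 5: 0.6·390 + 0.4·50 = 254
Highest Hurwicz score = 260 → Option 2.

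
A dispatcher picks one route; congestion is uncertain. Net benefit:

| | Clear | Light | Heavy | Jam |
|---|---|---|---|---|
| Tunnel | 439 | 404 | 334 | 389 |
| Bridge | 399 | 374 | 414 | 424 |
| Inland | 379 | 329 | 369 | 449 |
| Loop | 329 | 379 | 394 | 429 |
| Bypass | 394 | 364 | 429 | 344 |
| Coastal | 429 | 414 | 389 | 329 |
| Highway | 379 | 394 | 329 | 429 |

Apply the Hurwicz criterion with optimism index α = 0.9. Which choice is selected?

Tunnel: 0.9·439 + 0.1·334 = 428.5
Bridge: 0.9·424 + 0.1·374 = 419
Inland: 0.9·449 + 0.1·329 = 437
Loop: 0.9·429 + 0.1·329 = 419
Bypass: 0.9·429 + 0.1·344 = 420.5
Coastal: 0.9·429 + 0.1·329 = 419
Highway: 0.9·429 + 0.1·329 = 419
Highest Hurwicz score = 437 → Inland.

Inland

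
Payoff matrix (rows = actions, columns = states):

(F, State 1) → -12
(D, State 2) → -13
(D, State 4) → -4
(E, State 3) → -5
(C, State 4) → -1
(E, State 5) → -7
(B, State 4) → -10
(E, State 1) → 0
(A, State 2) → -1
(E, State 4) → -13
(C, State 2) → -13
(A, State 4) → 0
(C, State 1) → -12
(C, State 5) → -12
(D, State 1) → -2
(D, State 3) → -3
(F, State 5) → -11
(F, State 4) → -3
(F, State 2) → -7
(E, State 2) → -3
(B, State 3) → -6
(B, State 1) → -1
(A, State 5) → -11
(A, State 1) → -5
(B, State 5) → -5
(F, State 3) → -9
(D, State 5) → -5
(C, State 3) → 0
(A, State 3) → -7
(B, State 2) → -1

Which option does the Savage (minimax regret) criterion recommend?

Column bests: State 1=0, State 2=-1, State 3=0, State 4=0, State 5=-5.
A regrets: 5, 0, 7, 0, 6 → max 7
B regrets: 1, 0, 6, 10, 0 → max 10
C regrets: 12, 12, 0, 1, 7 → max 12
D regrets: 2, 12, 3, 4, 0 → max 12
E regrets: 0, 2, 5, 13, 2 → max 13
F regrets: 12, 6, 9, 3, 6 → max 12
Smallest max regret = 7 → A.

A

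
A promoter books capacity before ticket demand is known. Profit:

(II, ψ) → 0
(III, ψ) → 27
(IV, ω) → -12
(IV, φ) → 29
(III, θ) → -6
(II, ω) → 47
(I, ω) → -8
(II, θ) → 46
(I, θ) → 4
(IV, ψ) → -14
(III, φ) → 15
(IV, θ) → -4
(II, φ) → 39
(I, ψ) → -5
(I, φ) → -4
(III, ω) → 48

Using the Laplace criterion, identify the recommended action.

II

Row averages: I=-3.25, II=33, III=21, IV=-0.25
Highest average = 33 → II.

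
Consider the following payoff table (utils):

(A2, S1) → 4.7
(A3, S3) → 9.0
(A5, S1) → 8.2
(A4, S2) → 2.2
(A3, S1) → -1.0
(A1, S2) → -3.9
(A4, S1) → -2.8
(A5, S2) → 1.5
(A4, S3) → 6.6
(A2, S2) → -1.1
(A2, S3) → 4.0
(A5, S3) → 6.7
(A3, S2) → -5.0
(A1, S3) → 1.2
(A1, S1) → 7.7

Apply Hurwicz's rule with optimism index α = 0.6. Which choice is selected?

A5

A1: 0.6·7.7 + 0.4·(-3.9) = 3.06
A2: 0.6·4.7 + 0.4·(-1.1) = 2.38
A3: 0.6·9.0 + 0.4·(-5.0) = 3.4
A4: 0.6·6.6 + 0.4·(-2.8) = 2.84
A5: 0.6·8.2 + 0.4·1.5 = 5.52
Highest Hurwicz score = 5.52 → A5.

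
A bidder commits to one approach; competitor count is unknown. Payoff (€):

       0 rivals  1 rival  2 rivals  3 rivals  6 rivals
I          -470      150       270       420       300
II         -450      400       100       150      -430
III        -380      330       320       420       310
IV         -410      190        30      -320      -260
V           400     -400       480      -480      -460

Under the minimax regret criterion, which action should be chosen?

Column bests: 0 rivals=400, 1 rival=400, 2 rivals=480, 3 rivals=420, 6 rivals=310.
I regrets: 870, 250, 210, 0, 10 → max 870
II regrets: 850, 0, 380, 270, 740 → max 850
III regrets: 780, 70, 160, 0, 0 → max 780
IV regrets: 810, 210, 450, 740, 570 → max 810
V regrets: 0, 800, 0, 900, 770 → max 900
Smallest max regret = 780 → III.

III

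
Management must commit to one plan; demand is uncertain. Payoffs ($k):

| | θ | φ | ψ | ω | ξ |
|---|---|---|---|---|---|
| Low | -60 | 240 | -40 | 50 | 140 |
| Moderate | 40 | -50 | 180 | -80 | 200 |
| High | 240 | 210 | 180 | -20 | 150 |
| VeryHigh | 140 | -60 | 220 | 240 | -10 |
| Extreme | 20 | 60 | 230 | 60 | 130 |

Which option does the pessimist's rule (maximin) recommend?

Extreme

Row minima: Low=-60, Moderate=-80, High=-20, VeryHigh=-60, Extreme=20
Best worst-case = 20 → Extreme.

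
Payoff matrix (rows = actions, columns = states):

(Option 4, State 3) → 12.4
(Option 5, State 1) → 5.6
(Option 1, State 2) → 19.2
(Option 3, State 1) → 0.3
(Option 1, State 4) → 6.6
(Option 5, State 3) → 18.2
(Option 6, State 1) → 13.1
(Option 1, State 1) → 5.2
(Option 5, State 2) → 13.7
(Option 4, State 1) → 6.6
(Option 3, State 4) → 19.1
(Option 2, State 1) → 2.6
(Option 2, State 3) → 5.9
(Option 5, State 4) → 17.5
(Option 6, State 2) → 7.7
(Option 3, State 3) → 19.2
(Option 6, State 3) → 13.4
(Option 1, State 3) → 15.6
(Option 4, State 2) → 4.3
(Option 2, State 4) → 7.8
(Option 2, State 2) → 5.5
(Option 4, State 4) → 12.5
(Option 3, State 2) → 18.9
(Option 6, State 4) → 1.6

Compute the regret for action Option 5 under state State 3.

1.0

Best payoff under State 3 is 19.2.
Regret = 19.2 − 18.2 = 1.0.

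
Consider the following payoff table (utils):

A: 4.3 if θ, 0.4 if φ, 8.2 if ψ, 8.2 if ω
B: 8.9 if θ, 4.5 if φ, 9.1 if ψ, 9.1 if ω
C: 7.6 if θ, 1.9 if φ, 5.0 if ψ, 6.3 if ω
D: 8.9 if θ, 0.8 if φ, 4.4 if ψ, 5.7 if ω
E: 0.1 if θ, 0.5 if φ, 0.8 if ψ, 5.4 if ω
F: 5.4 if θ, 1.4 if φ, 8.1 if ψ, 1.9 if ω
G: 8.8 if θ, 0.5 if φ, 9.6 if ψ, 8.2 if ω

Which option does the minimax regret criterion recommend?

B

Column bests: θ=8.9, φ=4.5, ψ=9.6, ω=9.1.
A regrets: 4.6, 4.1, 1.4, 0.9 → max 4.6
B regrets: 0.0, 0.0, 0.5, 0.0 → max 0.5
C regrets: 1.3, 2.6, 4.6, 2.8 → max 4.6
D regrets: 0.0, 3.7, 5.2, 3.4 → max 5.2
E regrets: 8.8, 4.0, 8.8, 3.7 → max 8.8
F regrets: 3.5, 3.1, 1.5, 7.2 → max 7.2
G regrets: 0.1, 4.0, 0.0, 0.9 → max 4.0
Smallest max regret = 0.5 → B.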